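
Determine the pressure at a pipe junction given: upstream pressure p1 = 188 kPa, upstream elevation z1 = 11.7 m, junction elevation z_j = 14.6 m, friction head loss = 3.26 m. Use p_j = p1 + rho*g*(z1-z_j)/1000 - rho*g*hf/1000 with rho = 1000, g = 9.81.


Junction pressure: p_j = p1 + rho*g*(z1 - z_j)/1000 - rho*g*hf/1000.
Elevation term = 1000*9.81*(11.7 - 14.6)/1000 = -28.449 kPa.
Friction term = 1000*9.81*3.26/1000 = 31.981 kPa.
p_j = 188 + -28.449 - 31.981 = 127.57 kPa.

127.57


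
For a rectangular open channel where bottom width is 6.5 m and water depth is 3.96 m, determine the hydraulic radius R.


For a rectangular section:
Flow area A = b * y = 6.5 * 3.96 = 25.74 m^2.
Wetted perimeter P = b + 2y = 6.5 + 2*3.96 = 14.42 m.
Hydraulic radius R = A/P = 25.74 / 14.42 = 1.785 m.

1.785


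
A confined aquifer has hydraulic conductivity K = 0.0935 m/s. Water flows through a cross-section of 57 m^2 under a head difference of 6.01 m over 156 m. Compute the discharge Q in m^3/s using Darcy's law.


Darcy's law: Q = K * A * i, where i = dh/L.
Hydraulic gradient i = 6.01 / 156 = 0.038526.
Q = 0.0935 * 57 * 0.038526
  = 0.2053 m^3/s.

0.2053


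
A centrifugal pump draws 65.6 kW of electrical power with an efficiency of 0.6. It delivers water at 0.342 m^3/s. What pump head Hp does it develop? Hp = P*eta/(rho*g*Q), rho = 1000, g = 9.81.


Pump head formula: Hp = P * eta / (rho * g * Q).
Numerator: P * eta = 65.6 * 1000 * 0.6 = 39360.0 W.
Denominator: rho * g * Q = 1000 * 9.81 * 0.342 = 3355.02.
Hp = 39360.0 / 3355.02 = 11.73 m.

11.73


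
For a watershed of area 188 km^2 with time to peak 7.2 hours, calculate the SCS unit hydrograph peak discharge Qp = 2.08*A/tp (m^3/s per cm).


SCS formula: Qp = 2.08 * A / tp.
Qp = 2.08 * 188 / 7.2
   = 391.04 / 7.2
   = 54.31 m^3/s per cm.

54.31


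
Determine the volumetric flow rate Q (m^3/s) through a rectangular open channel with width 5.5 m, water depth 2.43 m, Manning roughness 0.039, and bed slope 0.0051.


For a rectangular channel, the cross-sectional area A = b * y = 5.5 * 2.43 = 13.37 m^2.
The wetted perimeter P = b + 2y = 5.5 + 2*2.43 = 10.36 m.
Hydraulic radius R = A/P = 13.37/10.36 = 1.2901 m.
Velocity V = (1/n)*R^(2/3)*S^(1/2) = (1/0.039)*1.2901^(2/3)*0.0051^(1/2) = 2.17 m/s.
Discharge Q = A * V = 13.37 * 2.17 = 29.002 m^3/s.

29.002


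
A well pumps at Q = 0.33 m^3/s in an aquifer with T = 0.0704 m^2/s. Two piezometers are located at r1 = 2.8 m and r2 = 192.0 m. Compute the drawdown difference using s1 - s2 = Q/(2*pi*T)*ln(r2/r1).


Thiem equation: s1 - s2 = Q/(2*pi*T) * ln(r2/r1).
ln(r2/r1) = ln(192.0/2.8) = 4.2279.
Q/(2*pi*T) = 0.33 / (2*pi*0.0704) = 0.33 / 0.4423 = 0.746.
s1 - s2 = 0.746 * 4.2279 = 3.1542 m.

3.1542


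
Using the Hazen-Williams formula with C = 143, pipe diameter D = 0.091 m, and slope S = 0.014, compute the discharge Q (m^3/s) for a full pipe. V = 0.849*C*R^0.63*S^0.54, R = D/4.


For a full circular pipe, R = D/4 = 0.091/4 = 0.0227 m.
V = 0.849 * 143 * 0.0227^0.63 * 0.014^0.54
  = 0.849 * 143 * 0.092236 * 0.099749
  = 1.117 m/s.
Pipe area A = pi*D^2/4 = pi*0.091^2/4 = 0.0065 m^2.
Q = A * V = 0.0065 * 1.117 = 0.0073 m^3/s.

0.0073


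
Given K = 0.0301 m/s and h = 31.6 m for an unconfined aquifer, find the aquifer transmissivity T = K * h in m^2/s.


Transmissivity is defined as T = K * h.
T = 0.0301 * 31.6
  = 0.9512 m^2/s.

0.9512


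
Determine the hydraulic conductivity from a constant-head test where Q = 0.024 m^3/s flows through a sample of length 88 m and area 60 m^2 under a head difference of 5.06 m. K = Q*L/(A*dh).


From K = Q*L / (A*dh):
Numerator: Q*L = 0.024 * 88 = 2.112.
Denominator: A*dh = 60 * 5.06 = 303.6.
K = 2.112 / 303.6 = 0.006957 m/s.

0.006957


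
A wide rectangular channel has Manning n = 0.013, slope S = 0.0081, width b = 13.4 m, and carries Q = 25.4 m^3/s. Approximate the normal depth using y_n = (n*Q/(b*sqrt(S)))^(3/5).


We use the wide-channel approximation y_n = (n*Q/(b*sqrt(S)))^(3/5).
sqrt(S) = sqrt(0.0081) = 0.09.
Numerator: n*Q = 0.013 * 25.4 = 0.3302.
Denominator: b*sqrt(S) = 13.4 * 0.09 = 1.206.
arg = 0.2738.
y_n = 0.2738^(3/5) = 0.4597 m.

0.4597


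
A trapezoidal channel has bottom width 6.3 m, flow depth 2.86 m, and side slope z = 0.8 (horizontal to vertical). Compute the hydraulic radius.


For a trapezoidal section with side slope z:
A = (b + z*y)*y = (6.3 + 0.8*2.86)*2.86 = 24.562 m^2.
P = b + 2*y*sqrt(1 + z^2) = 6.3 + 2*2.86*sqrt(1 + 0.8^2) = 13.625 m.
R = A/P = 24.562 / 13.625 = 1.8027 m.

1.8027


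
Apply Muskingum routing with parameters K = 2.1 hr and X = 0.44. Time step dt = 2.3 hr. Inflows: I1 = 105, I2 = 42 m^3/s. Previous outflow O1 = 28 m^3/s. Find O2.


Muskingum coefficients:
denom = 2*K*(1-X) + dt = 2*2.1*(1-0.44) + 2.3 = 4.652.
C0 = (dt - 2*K*X)/denom = (2.3 - 2*2.1*0.44)/4.652 = 0.0972.
C1 = (dt + 2*K*X)/denom = (2.3 + 2*2.1*0.44)/4.652 = 0.8917.
C2 = (2*K*(1-X) - dt)/denom = 0.0112.
O2 = C0*I2 + C1*I1 + C2*O1
   = 0.0972*42 + 0.8917*105 + 0.0112*28
   = 98.02 m^3/s.

98.02


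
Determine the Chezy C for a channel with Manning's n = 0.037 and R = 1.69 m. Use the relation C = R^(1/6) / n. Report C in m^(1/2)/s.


The Chezy coefficient relates to Manning's n through C = R^(1/6) / n.
R^(1/6) = 1.69^(1/6) = 1.091393.
C = 1.091393 / 0.037 = 29.5 m^(1/2)/s.

29.5


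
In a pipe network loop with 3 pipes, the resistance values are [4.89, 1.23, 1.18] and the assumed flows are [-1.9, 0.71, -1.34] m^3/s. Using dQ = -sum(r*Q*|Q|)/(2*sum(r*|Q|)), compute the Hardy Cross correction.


Numerator terms (r*Q*|Q|): 4.89*-1.9*|-1.9| = -17.6529; 1.23*0.71*|0.71| = 0.62; 1.18*-1.34*|-1.34| = -2.1188.
Sum of numerator = -19.1517.
Denominator terms (r*|Q|): 4.89*|-1.9| = 9.291; 1.23*|0.71| = 0.8733; 1.18*|-1.34| = 1.5812.
2 * sum of denominator = 2 * 11.7455 = 23.491.
dQ = --19.1517 / 23.491 = 0.8153 m^3/s.

0.8153


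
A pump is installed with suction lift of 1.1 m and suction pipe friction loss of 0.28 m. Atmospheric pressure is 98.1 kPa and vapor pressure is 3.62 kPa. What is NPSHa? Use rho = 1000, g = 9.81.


NPSHa = p_atm/(rho*g) - z_s - hf_s - p_vap/(rho*g).
p_atm/(rho*g) = 98.1*1000 / (1000*9.81) = 10.0 m.
p_vap/(rho*g) = 3.62*1000 / (1000*9.81) = 0.369 m.
NPSHa = 10.0 - 1.1 - 0.28 - 0.369
      = 8.25 m.

8.25


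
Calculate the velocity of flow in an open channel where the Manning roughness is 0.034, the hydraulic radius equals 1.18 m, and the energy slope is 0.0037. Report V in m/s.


Manning's equation gives V = (1/n) * R^(2/3) * S^(1/2).
First, compute R^(2/3) = 1.18^(2/3) = 1.1167.
Next, S^(1/2) = 0.0037^(1/2) = 0.060828.
Then 1/n = 1/0.034 = 29.41.
V = 29.41 * 1.1167 * 0.060828 = 1.9978 m/s.

1.9978


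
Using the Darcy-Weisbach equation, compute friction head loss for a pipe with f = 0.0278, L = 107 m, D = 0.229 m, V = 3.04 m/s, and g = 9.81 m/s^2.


Darcy-Weisbach equation: h_f = f * (L/D) * V^2/(2g).
f * L/D = 0.0278 * 107/0.229 = 12.9895.
V^2/(2g) = 3.04^2 / (2*9.81) = 9.2416 / 19.62 = 0.471 m.
h_f = 12.9895 * 0.471 = 6.118 m.

6.118


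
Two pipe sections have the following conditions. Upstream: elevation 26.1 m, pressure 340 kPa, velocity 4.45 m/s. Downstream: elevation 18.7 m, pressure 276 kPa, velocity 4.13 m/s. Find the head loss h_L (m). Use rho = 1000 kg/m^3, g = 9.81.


Total head at each section: H = z + p/(rho*g) + V^2/(2g).
H1 = 26.1 + 340*1000/(1000*9.81) + 4.45^2/(2*9.81)
   = 26.1 + 34.659 + 1.0093
   = 61.768 m.
H2 = 18.7 + 276*1000/(1000*9.81) + 4.13^2/(2*9.81)
   = 18.7 + 28.135 + 0.8694
   = 47.704 m.
h_L = H1 - H2 = 61.768 - 47.704 = 14.064 m.

14.064


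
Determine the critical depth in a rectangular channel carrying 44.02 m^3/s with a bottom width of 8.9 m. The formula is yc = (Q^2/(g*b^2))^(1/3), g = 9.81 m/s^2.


Using yc = (Q^2 / (g * b^2))^(1/3):
Q^2 = 44.02^2 = 1937.76.
g * b^2 = 9.81 * 8.9^2 = 9.81 * 79.21 = 777.05.
Q^2 / (g*b^2) = 1937.76 / 777.05 = 2.4937.
yc = 2.4937^(1/3) = 1.3561 m.

1.3561


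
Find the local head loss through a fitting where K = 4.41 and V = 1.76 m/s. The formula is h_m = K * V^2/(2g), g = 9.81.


Minor loss formula: h_m = K * V^2/(2g).
V^2 = 1.76^2 = 3.0976.
V^2/(2g) = 3.0976 / 19.62 = 0.1579 m.
h_m = 4.41 * 0.1579 = 0.6962 m.

0.6962


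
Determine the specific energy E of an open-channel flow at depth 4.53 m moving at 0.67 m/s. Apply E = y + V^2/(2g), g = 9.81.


Specific energy E = y + V^2/(2g).
Velocity head = V^2/(2g) = 0.67^2 / (2*9.81) = 0.4489 / 19.62 = 0.0229 m.
E = 4.53 + 0.0229 = 4.5529 m.

4.5529


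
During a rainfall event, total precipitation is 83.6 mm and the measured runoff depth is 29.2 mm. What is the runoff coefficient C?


The runoff coefficient C = runoff depth / rainfall depth.
C = 29.2 / 83.6
  = 0.3493.

0.3493


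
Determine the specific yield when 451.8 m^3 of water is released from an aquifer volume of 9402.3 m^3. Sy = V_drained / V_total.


Specific yield Sy = Volume drained / Total volume.
Sy = 451.8 / 9402.3
   = 0.0481.

0.0481


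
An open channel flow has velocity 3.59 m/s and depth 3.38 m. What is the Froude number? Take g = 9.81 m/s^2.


The Froude number is defined as Fr = V / sqrt(g*y).
g*y = 9.81 * 3.38 = 33.1578.
sqrt(g*y) = sqrt(33.1578) = 5.7583.
Fr = 3.59 / 5.7583 = 0.6234.

0.6234


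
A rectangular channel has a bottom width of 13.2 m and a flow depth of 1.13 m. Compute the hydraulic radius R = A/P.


For a rectangular section:
Flow area A = b * y = 13.2 * 1.13 = 14.92 m^2.
Wetted perimeter P = b + 2y = 13.2 + 2*1.13 = 15.46 m.
Hydraulic radius R = A/P = 14.92 / 15.46 = 0.9648 m.

0.9648


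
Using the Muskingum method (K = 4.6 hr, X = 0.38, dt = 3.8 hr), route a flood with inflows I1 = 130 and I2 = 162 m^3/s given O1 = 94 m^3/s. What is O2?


Muskingum coefficients:
denom = 2*K*(1-X) + dt = 2*4.6*(1-0.38) + 3.8 = 9.504.
C0 = (dt - 2*K*X)/denom = (3.8 - 2*4.6*0.38)/9.504 = 0.032.
C1 = (dt + 2*K*X)/denom = (3.8 + 2*4.6*0.38)/9.504 = 0.7677.
C2 = (2*K*(1-X) - dt)/denom = 0.2003.
O2 = C0*I2 + C1*I1 + C2*O1
   = 0.032*162 + 0.7677*130 + 0.2003*94
   = 123.81 m^3/s.

123.81


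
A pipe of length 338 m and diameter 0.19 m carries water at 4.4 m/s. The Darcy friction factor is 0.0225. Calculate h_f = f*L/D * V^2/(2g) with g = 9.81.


Darcy-Weisbach equation: h_f = f * (L/D) * V^2/(2g).
f * L/D = 0.0225 * 338/0.19 = 40.0263.
V^2/(2g) = 4.4^2 / (2*9.81) = 19.36 / 19.62 = 0.9867 m.
h_f = 40.0263 * 0.9867 = 39.496 m.

39.496


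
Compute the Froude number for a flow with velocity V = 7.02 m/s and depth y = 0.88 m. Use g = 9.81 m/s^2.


The Froude number is defined as Fr = V / sqrt(g*y).
g*y = 9.81 * 0.88 = 8.6328.
sqrt(g*y) = sqrt(8.6328) = 2.9382.
Fr = 7.02 / 2.9382 = 2.3892.

2.3892


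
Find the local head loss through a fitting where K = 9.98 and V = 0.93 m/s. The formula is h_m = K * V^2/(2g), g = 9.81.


Minor loss formula: h_m = K * V^2/(2g).
V^2 = 0.93^2 = 0.8649.
V^2/(2g) = 0.8649 / 19.62 = 0.0441 m.
h_m = 9.98 * 0.0441 = 0.4399 m.

0.4399


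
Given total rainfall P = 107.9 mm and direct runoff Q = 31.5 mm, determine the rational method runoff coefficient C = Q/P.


The runoff coefficient C = runoff depth / rainfall depth.
C = 31.5 / 107.9
  = 0.2919.

0.2919


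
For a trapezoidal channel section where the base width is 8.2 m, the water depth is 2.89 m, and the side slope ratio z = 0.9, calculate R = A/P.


For a trapezoidal section with side slope z:
A = (b + z*y)*y = (8.2 + 0.9*2.89)*2.89 = 31.215 m^2.
P = b + 2*y*sqrt(1 + z^2) = 8.2 + 2*2.89*sqrt(1 + 0.9^2) = 15.976 m.
R = A/P = 31.215 / 15.976 = 1.9538 m.

1.9538


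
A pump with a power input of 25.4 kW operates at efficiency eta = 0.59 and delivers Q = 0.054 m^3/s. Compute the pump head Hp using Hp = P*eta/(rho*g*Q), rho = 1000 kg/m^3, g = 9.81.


Pump head formula: Hp = P * eta / (rho * g * Q).
Numerator: P * eta = 25.4 * 1000 * 0.59 = 14986.0 W.
Denominator: rho * g * Q = 1000 * 9.81 * 0.054 = 529.74.
Hp = 14986.0 / 529.74 = 28.29 m.

28.29


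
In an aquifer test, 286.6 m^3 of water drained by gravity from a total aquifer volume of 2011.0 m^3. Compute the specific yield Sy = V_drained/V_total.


Specific yield Sy = Volume drained / Total volume.
Sy = 286.6 / 2011.0
   = 0.1425.

0.1425


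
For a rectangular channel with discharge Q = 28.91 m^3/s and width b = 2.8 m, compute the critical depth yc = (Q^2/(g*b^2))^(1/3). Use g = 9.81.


Using yc = (Q^2 / (g * b^2))^(1/3):
Q^2 = 28.91^2 = 835.79.
g * b^2 = 9.81 * 2.8^2 = 9.81 * 7.84 = 76.91.
Q^2 / (g*b^2) = 835.79 / 76.91 = 10.8671.
yc = 10.8671^(1/3) = 2.215 m.

2.215


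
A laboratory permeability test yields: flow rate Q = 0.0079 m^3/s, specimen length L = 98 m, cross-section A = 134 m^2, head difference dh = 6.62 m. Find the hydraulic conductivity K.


From K = Q*L / (A*dh):
Numerator: Q*L = 0.0079 * 98 = 0.7742.
Denominator: A*dh = 134 * 6.62 = 887.08.
K = 0.7742 / 887.08 = 0.000873 m/s.

0.000873


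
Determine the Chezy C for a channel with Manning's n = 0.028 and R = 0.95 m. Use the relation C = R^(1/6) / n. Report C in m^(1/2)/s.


The Chezy coefficient relates to Manning's n through C = R^(1/6) / n.
R^(1/6) = 0.95^(1/6) = 0.991488.
C = 0.991488 / 0.028 = 35.41 m^(1/2)/s.

35.41


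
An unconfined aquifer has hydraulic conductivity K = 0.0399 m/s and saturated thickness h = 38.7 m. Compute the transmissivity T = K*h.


Transmissivity is defined as T = K * h.
T = 0.0399 * 38.7
  = 1.5441 m^2/s.

1.5441


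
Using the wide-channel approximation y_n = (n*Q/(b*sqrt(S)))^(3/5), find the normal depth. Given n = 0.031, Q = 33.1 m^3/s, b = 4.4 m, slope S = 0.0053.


We use the wide-channel approximation y_n = (n*Q/(b*sqrt(S)))^(3/5).
sqrt(S) = sqrt(0.0053) = 0.072801.
Numerator: n*Q = 0.031 * 33.1 = 1.0261.
Denominator: b*sqrt(S) = 4.4 * 0.072801 = 0.320324.
arg = 3.2033.
y_n = 3.2033^(3/5) = 2.0108 m.

2.0108


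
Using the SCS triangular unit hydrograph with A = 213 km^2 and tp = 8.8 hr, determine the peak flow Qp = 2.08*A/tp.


SCS formula: Qp = 2.08 * A / tp.
Qp = 2.08 * 213 / 8.8
   = 443.04 / 8.8
   = 50.35 m^3/s per cm.

50.35


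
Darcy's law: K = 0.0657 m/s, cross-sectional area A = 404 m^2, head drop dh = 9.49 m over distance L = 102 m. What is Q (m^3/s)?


Darcy's law: Q = K * A * i, where i = dh/L.
Hydraulic gradient i = 9.49 / 102 = 0.093039.
Q = 0.0657 * 404 * 0.093039
  = 2.4695 m^3/s.

2.4695


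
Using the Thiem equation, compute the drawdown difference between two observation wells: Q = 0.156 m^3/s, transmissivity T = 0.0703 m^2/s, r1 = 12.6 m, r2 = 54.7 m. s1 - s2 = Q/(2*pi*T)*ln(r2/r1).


Thiem equation: s1 - s2 = Q/(2*pi*T) * ln(r2/r1).
ln(r2/r1) = ln(54.7/12.6) = 1.4682.
Q/(2*pi*T) = 0.156 / (2*pi*0.0703) = 0.156 / 0.4417 = 0.3532.
s1 - s2 = 0.3532 * 1.4682 = 0.5185 m.

0.5185


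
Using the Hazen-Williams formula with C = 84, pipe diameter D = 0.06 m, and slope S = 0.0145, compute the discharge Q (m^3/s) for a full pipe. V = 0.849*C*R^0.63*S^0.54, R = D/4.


For a full circular pipe, R = D/4 = 0.06/4 = 0.015 m.
V = 0.849 * 84 * 0.015^0.63 * 0.0145^0.54
  = 0.849 * 84 * 0.070948 * 0.101657
  = 0.5144 m/s.
Pipe area A = pi*D^2/4 = pi*0.06^2/4 = 0.0028 m^2.
Q = A * V = 0.0028 * 0.5144 = 0.0015 m^3/s.

0.0015


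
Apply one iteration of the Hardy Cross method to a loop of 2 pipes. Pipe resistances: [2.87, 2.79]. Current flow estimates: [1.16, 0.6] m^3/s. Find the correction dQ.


Numerator terms (r*Q*|Q|): 2.87*1.16*|1.16| = 3.8619; 2.79*0.6*|0.6| = 1.0044.
Sum of numerator = 4.8663.
Denominator terms (r*|Q|): 2.87*|1.16| = 3.3292; 2.79*|0.6| = 1.674.
2 * sum of denominator = 2 * 5.0032 = 10.0064.
dQ = -4.8663 / 10.0064 = -0.4863 m^3/s.

-0.4863


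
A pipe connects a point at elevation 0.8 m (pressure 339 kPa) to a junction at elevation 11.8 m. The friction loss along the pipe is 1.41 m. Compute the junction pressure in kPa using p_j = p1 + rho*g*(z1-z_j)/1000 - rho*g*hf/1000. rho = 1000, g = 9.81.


Junction pressure: p_j = p1 + rho*g*(z1 - z_j)/1000 - rho*g*hf/1000.
Elevation term = 1000*9.81*(0.8 - 11.8)/1000 = -107.91 kPa.
Friction term = 1000*9.81*1.41/1000 = 13.832 kPa.
p_j = 339 + -107.91 - 13.832 = 217.26 kPa.

217.26


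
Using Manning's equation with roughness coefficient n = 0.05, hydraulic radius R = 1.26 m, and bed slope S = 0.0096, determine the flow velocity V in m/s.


Manning's equation gives V = (1/n) * R^(2/3) * S^(1/2).
First, compute R^(2/3) = 1.26^(2/3) = 1.1666.
Next, S^(1/2) = 0.0096^(1/2) = 0.09798.
Then 1/n = 1/0.05 = 20.0.
V = 20.0 * 1.1666 * 0.09798 = 2.286 m/s.

2.286


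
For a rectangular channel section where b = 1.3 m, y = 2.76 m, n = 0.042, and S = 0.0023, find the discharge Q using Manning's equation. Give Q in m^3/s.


For a rectangular channel, the cross-sectional area A = b * y = 1.3 * 2.76 = 3.59 m^2.
The wetted perimeter P = b + 2y = 1.3 + 2*2.76 = 6.82 m.
Hydraulic radius R = A/P = 3.59/6.82 = 0.5261 m.
Velocity V = (1/n)*R^(2/3)*S^(1/2) = (1/0.042)*0.5261^(2/3)*0.0023^(1/2) = 0.7441 m/s.
Discharge Q = A * V = 3.59 * 0.7441 = 2.67 m^3/s.

2.67


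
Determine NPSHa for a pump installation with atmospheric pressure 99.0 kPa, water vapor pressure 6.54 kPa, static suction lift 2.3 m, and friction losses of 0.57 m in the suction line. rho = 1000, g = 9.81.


NPSHa = p_atm/(rho*g) - z_s - hf_s - p_vap/(rho*g).
p_atm/(rho*g) = 99.0*1000 / (1000*9.81) = 10.092 m.
p_vap/(rho*g) = 6.54*1000 / (1000*9.81) = 0.667 m.
NPSHa = 10.092 - 2.3 - 0.57 - 0.667
      = 6.56 m.

6.56


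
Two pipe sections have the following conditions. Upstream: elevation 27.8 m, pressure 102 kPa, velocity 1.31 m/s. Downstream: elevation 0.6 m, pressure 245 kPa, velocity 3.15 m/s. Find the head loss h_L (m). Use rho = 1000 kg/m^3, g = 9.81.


Total head at each section: H = z + p/(rho*g) + V^2/(2g).
H1 = 27.8 + 102*1000/(1000*9.81) + 1.31^2/(2*9.81)
   = 27.8 + 10.398 + 0.0875
   = 38.285 m.
H2 = 0.6 + 245*1000/(1000*9.81) + 3.15^2/(2*9.81)
   = 0.6 + 24.975 + 0.5057
   = 26.08 m.
h_L = H1 - H2 = 38.285 - 26.08 = 12.205 m.

12.205


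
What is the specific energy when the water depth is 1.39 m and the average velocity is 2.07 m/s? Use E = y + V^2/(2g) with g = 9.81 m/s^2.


Specific energy E = y + V^2/(2g).
Velocity head = V^2/(2g) = 2.07^2 / (2*9.81) = 4.2849 / 19.62 = 0.2184 m.
E = 1.39 + 0.2184 = 1.6084 m.

1.6084


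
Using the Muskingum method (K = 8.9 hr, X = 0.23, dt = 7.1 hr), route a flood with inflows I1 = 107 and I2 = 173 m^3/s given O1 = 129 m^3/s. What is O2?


Muskingum coefficients:
denom = 2*K*(1-X) + dt = 2*8.9*(1-0.23) + 7.1 = 20.806.
C0 = (dt - 2*K*X)/denom = (7.1 - 2*8.9*0.23)/20.806 = 0.1445.
C1 = (dt + 2*K*X)/denom = (7.1 + 2*8.9*0.23)/20.806 = 0.538.
C2 = (2*K*(1-X) - dt)/denom = 0.3175.
O2 = C0*I2 + C1*I1 + C2*O1
   = 0.1445*173 + 0.538*107 + 0.3175*129
   = 123.52 m^3/s.

123.52


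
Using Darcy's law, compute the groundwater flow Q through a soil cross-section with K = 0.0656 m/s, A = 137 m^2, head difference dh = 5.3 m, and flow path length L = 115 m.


Darcy's law: Q = K * A * i, where i = dh/L.
Hydraulic gradient i = 5.3 / 115 = 0.046087.
Q = 0.0656 * 137 * 0.046087
  = 0.4142 m^3/s.

0.4142


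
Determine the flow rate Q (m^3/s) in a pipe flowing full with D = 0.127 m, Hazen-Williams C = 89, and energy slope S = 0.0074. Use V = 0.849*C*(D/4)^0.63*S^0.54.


For a full circular pipe, R = D/4 = 0.127/4 = 0.0318 m.
V = 0.849 * 89 * 0.0318^0.63 * 0.0074^0.54
  = 0.849 * 89 * 0.113789 * 0.070694
  = 0.6078 m/s.
Pipe area A = pi*D^2/4 = pi*0.127^2/4 = 0.0127 m^2.
Q = A * V = 0.0127 * 0.6078 = 0.0077 m^3/s.

0.0077


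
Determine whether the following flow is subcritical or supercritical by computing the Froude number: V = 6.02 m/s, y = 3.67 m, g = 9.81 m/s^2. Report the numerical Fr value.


The Froude number is defined as Fr = V / sqrt(g*y).
g*y = 9.81 * 3.67 = 36.0027.
sqrt(g*y) = sqrt(36.0027) = 6.0002.
Fr = 6.02 / 6.0002 = 1.0033.
Since Fr > 1, the flow is supercritical.

1.0033


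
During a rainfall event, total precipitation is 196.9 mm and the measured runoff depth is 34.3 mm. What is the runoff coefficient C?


The runoff coefficient C = runoff depth / rainfall depth.
C = 34.3 / 196.9
  = 0.1742.

0.1742


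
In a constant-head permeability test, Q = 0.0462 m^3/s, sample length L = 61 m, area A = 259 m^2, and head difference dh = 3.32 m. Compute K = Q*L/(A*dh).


From K = Q*L / (A*dh):
Numerator: Q*L = 0.0462 * 61 = 2.8182.
Denominator: A*dh = 259 * 3.32 = 859.88.
K = 2.8182 / 859.88 = 0.003277 m/s.

0.003277


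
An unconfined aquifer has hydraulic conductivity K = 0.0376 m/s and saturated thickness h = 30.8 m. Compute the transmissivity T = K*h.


Transmissivity is defined as T = K * h.
T = 0.0376 * 30.8
  = 1.1581 m^2/s.

1.1581


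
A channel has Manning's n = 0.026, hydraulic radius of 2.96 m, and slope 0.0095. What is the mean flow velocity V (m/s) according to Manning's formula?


Manning's equation gives V = (1/n) * R^(2/3) * S^(1/2).
First, compute R^(2/3) = 2.96^(2/3) = 2.0616.
Next, S^(1/2) = 0.0095^(1/2) = 0.097468.
Then 1/n = 1/0.026 = 38.46.
V = 38.46 * 2.0616 * 0.097468 = 7.7283 m/s.

7.7283


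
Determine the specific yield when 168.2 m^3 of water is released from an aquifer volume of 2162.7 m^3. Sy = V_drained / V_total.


Specific yield Sy = Volume drained / Total volume.
Sy = 168.2 / 2162.7
   = 0.0778.

0.0778


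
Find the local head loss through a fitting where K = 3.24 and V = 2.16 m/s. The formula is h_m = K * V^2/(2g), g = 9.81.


Minor loss formula: h_m = K * V^2/(2g).
V^2 = 2.16^2 = 4.6656.
V^2/(2g) = 4.6656 / 19.62 = 0.2378 m.
h_m = 3.24 * 0.2378 = 0.7705 m.

0.7705


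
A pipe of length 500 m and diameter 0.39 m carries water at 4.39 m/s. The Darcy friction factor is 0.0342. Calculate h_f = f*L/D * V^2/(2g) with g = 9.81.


Darcy-Weisbach equation: h_f = f * (L/D) * V^2/(2g).
f * L/D = 0.0342 * 500/0.39 = 43.8462.
V^2/(2g) = 4.39^2 / (2*9.81) = 19.2721 / 19.62 = 0.9823 m.
h_f = 43.8462 * 0.9823 = 43.069 m.

43.069


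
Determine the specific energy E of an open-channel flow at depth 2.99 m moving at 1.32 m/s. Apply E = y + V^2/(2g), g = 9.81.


Specific energy E = y + V^2/(2g).
Velocity head = V^2/(2g) = 1.32^2 / (2*9.81) = 1.7424 / 19.62 = 0.0888 m.
E = 2.99 + 0.0888 = 3.0788 m.

3.0788


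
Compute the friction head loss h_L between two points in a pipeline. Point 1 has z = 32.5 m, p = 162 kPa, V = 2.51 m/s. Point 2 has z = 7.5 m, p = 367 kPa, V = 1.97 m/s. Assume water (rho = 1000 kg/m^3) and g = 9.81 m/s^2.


Total head at each section: H = z + p/(rho*g) + V^2/(2g).
H1 = 32.5 + 162*1000/(1000*9.81) + 2.51^2/(2*9.81)
   = 32.5 + 16.514 + 0.3211
   = 49.335 m.
H2 = 7.5 + 367*1000/(1000*9.81) + 1.97^2/(2*9.81)
   = 7.5 + 37.411 + 0.1978
   = 45.109 m.
h_L = H1 - H2 = 49.335 - 45.109 = 4.226 m.

4.226


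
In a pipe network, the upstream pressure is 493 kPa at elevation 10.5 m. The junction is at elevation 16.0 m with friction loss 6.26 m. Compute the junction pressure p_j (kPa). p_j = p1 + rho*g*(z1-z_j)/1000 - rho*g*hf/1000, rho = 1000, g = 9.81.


Junction pressure: p_j = p1 + rho*g*(z1 - z_j)/1000 - rho*g*hf/1000.
Elevation term = 1000*9.81*(10.5 - 16.0)/1000 = -53.955 kPa.
Friction term = 1000*9.81*6.26/1000 = 61.411 kPa.
p_j = 493 + -53.955 - 61.411 = 377.63 kPa.

377.63


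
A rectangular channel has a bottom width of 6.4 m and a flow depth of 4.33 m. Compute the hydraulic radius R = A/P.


For a rectangular section:
Flow area A = b * y = 6.4 * 4.33 = 27.71 m^2.
Wetted perimeter P = b + 2y = 6.4 + 2*4.33 = 15.06 m.
Hydraulic radius R = A/P = 27.71 / 15.06 = 1.8401 m.

1.8401


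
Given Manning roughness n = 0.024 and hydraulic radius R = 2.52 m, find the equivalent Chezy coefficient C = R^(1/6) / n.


The Chezy coefficient relates to Manning's n through C = R^(1/6) / n.
R^(1/6) = 2.52^(1/6) = 1.166541.
C = 1.166541 / 0.024 = 48.61 m^(1/2)/s.

48.61


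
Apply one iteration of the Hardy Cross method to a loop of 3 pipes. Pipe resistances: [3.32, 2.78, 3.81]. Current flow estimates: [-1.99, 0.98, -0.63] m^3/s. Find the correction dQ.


Numerator terms (r*Q*|Q|): 3.32*-1.99*|-1.99| = -13.1475; 2.78*0.98*|0.98| = 2.6699; 3.81*-0.63*|-0.63| = -1.5122.
Sum of numerator = -11.9898.
Denominator terms (r*|Q|): 3.32*|-1.99| = 6.6068; 2.78*|0.98| = 2.7244; 3.81*|-0.63| = 2.4003.
2 * sum of denominator = 2 * 11.7315 = 23.463.
dQ = --11.9898 / 23.463 = 0.511 m^3/s.

0.511


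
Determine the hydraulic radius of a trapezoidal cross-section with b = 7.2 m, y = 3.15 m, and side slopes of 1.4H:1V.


For a trapezoidal section with side slope z:
A = (b + z*y)*y = (7.2 + 1.4*3.15)*3.15 = 36.572 m^2.
P = b + 2*y*sqrt(1 + z^2) = 7.2 + 2*3.15*sqrt(1 + 1.4^2) = 18.039 m.
R = A/P = 36.572 / 18.039 = 2.0274 m.

2.0274


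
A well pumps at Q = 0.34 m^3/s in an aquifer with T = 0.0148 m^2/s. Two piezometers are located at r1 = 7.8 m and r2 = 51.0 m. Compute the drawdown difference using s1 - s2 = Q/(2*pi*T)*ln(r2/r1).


Thiem equation: s1 - s2 = Q/(2*pi*T) * ln(r2/r1).
ln(r2/r1) = ln(51.0/7.8) = 1.8777.
Q/(2*pi*T) = 0.34 / (2*pi*0.0148) = 0.34 / 0.093 = 3.6563.
s1 - s2 = 3.6563 * 1.8777 = 6.8654 m.

6.8654


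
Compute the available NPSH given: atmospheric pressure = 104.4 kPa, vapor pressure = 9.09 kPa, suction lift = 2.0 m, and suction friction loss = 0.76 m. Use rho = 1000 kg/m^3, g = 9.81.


NPSHa = p_atm/(rho*g) - z_s - hf_s - p_vap/(rho*g).
p_atm/(rho*g) = 104.4*1000 / (1000*9.81) = 10.642 m.
p_vap/(rho*g) = 9.09*1000 / (1000*9.81) = 0.927 m.
NPSHa = 10.642 - 2.0 - 0.76 - 0.927
      = 6.96 m.

6.96


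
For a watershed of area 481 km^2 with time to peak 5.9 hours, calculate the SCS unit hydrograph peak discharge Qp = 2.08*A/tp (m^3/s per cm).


SCS formula: Qp = 2.08 * A / tp.
Qp = 2.08 * 481 / 5.9
   = 1000.48 / 5.9
   = 169.57 m^3/s per cm.

169.57


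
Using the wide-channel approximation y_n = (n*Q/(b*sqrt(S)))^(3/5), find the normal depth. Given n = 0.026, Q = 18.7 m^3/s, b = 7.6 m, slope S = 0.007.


We use the wide-channel approximation y_n = (n*Q/(b*sqrt(S)))^(3/5).
sqrt(S) = sqrt(0.007) = 0.083666.
Numerator: n*Q = 0.026 * 18.7 = 0.4862.
Denominator: b*sqrt(S) = 7.6 * 0.083666 = 0.635862.
arg = 0.7646.
y_n = 0.7646^(3/5) = 0.8513 m.

0.8513


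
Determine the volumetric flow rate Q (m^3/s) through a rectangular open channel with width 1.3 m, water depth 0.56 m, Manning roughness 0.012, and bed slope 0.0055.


For a rectangular channel, the cross-sectional area A = b * y = 1.3 * 0.56 = 0.73 m^2.
The wetted perimeter P = b + 2y = 1.3 + 2*0.56 = 2.42 m.
Hydraulic radius R = A/P = 0.73/2.42 = 0.3008 m.
Velocity V = (1/n)*R^(2/3)*S^(1/2) = (1/0.012)*0.3008^(2/3)*0.0055^(1/2) = 2.7747 m/s.
Discharge Q = A * V = 0.73 * 2.7747 = 2.02 m^3/s.

2.02


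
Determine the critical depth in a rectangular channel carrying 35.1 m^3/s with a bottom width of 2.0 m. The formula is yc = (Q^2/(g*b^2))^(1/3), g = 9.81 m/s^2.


Using yc = (Q^2 / (g * b^2))^(1/3):
Q^2 = 35.1^2 = 1232.01.
g * b^2 = 9.81 * 2.0^2 = 9.81 * 4.0 = 39.24.
Q^2 / (g*b^2) = 1232.01 / 39.24 = 31.3968.
yc = 31.3968^(1/3) = 3.1547 m.

3.1547


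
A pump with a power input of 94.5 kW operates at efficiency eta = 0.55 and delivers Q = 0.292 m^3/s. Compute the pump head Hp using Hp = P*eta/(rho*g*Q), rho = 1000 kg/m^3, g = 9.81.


Pump head formula: Hp = P * eta / (rho * g * Q).
Numerator: P * eta = 94.5 * 1000 * 0.55 = 51975.0 W.
Denominator: rho * g * Q = 1000 * 9.81 * 0.292 = 2864.52.
Hp = 51975.0 / 2864.52 = 18.14 m.

18.14


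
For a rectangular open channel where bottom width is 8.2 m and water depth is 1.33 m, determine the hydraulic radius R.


For a rectangular section:
Flow area A = b * y = 8.2 * 1.33 = 10.91 m^2.
Wetted perimeter P = b + 2y = 8.2 + 2*1.33 = 10.86 m.
Hydraulic radius R = A/P = 10.91 / 10.86 = 1.0042 m.

1.0042


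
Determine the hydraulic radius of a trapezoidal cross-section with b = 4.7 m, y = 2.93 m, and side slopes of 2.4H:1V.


For a trapezoidal section with side slope z:
A = (b + z*y)*y = (4.7 + 2.4*2.93)*2.93 = 34.375 m^2.
P = b + 2*y*sqrt(1 + z^2) = 4.7 + 2*2.93*sqrt(1 + 2.4^2) = 19.936 m.
R = A/P = 34.375 / 19.936 = 1.7243 m.

1.7243


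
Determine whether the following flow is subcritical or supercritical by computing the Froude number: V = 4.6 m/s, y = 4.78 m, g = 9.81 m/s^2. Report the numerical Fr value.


The Froude number is defined as Fr = V / sqrt(g*y).
g*y = 9.81 * 4.78 = 46.8918.
sqrt(g*y) = sqrt(46.8918) = 6.8478.
Fr = 4.6 / 6.8478 = 0.6718.
Since Fr < 1, the flow is subcritical.

0.6718


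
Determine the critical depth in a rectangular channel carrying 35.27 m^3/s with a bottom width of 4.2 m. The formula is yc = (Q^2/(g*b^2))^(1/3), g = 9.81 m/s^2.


Using yc = (Q^2 / (g * b^2))^(1/3):
Q^2 = 35.27^2 = 1243.97.
g * b^2 = 9.81 * 4.2^2 = 9.81 * 17.64 = 173.05.
Q^2 / (g*b^2) = 1243.97 / 173.05 = 7.1885.
yc = 7.1885^(1/3) = 1.93 m.

1.93


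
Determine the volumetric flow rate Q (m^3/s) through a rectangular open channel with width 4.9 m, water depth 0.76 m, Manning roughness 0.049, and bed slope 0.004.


For a rectangular channel, the cross-sectional area A = b * y = 4.9 * 0.76 = 3.72 m^2.
The wetted perimeter P = b + 2y = 4.9 + 2*0.76 = 6.42 m.
Hydraulic radius R = A/P = 3.72/6.42 = 0.5801 m.
Velocity V = (1/n)*R^(2/3)*S^(1/2) = (1/0.049)*0.5801^(2/3)*0.004^(1/2) = 0.8977 m/s.
Discharge Q = A * V = 3.72 * 0.8977 = 3.343 m^3/s.

3.343


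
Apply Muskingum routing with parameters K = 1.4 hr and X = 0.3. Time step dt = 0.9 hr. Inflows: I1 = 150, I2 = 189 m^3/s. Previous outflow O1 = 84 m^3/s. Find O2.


Muskingum coefficients:
denom = 2*K*(1-X) + dt = 2*1.4*(1-0.3) + 0.9 = 2.86.
C0 = (dt - 2*K*X)/denom = (0.9 - 2*1.4*0.3)/2.86 = 0.021.
C1 = (dt + 2*K*X)/denom = (0.9 + 2*1.4*0.3)/2.86 = 0.6084.
C2 = (2*K*(1-X) - dt)/denom = 0.3706.
O2 = C0*I2 + C1*I1 + C2*O1
   = 0.021*189 + 0.6084*150 + 0.3706*84
   = 126.36 m^3/s.

126.36


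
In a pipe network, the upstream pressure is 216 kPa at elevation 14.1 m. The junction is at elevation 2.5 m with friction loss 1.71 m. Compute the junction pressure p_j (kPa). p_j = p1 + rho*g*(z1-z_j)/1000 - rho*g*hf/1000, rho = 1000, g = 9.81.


Junction pressure: p_j = p1 + rho*g*(z1 - z_j)/1000 - rho*g*hf/1000.
Elevation term = 1000*9.81*(14.1 - 2.5)/1000 = 113.796 kPa.
Friction term = 1000*9.81*1.71/1000 = 16.775 kPa.
p_j = 216 + 113.796 - 16.775 = 313.02 kPa.

313.02


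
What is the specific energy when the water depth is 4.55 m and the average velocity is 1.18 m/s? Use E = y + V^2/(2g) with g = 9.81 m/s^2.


Specific energy E = y + V^2/(2g).
Velocity head = V^2/(2g) = 1.18^2 / (2*9.81) = 1.3924 / 19.62 = 0.071 m.
E = 4.55 + 0.071 = 4.621 m.

4.621


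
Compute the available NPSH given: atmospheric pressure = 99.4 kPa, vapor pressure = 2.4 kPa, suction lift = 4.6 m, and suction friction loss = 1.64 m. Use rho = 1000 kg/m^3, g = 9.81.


NPSHa = p_atm/(rho*g) - z_s - hf_s - p_vap/(rho*g).
p_atm/(rho*g) = 99.4*1000 / (1000*9.81) = 10.133 m.
p_vap/(rho*g) = 2.4*1000 / (1000*9.81) = 0.245 m.
NPSHa = 10.133 - 4.6 - 1.64 - 0.245
      = 3.65 m.

3.65


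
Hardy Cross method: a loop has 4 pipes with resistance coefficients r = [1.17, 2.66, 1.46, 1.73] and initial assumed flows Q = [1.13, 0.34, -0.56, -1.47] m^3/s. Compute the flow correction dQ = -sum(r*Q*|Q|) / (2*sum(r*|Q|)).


Numerator terms (r*Q*|Q|): 1.17*1.13*|1.13| = 1.494; 2.66*0.34*|0.34| = 0.3075; 1.46*-0.56*|-0.56| = -0.4579; 1.73*-1.47*|-1.47| = -3.7384.
Sum of numerator = -2.3947.
Denominator terms (r*|Q|): 1.17*|1.13| = 1.3221; 2.66*|0.34| = 0.9044; 1.46*|-0.56| = 0.8176; 1.73*|-1.47| = 2.5431.
2 * sum of denominator = 2 * 5.5872 = 11.1744.
dQ = --2.3947 / 11.1744 = 0.2143 m^3/s.

0.2143


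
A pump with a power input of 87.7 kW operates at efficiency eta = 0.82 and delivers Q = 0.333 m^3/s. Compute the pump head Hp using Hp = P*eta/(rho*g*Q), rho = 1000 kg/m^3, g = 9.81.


Pump head formula: Hp = P * eta / (rho * g * Q).
Numerator: P * eta = 87.7 * 1000 * 0.82 = 71914.0 W.
Denominator: rho * g * Q = 1000 * 9.81 * 0.333 = 3266.73.
Hp = 71914.0 / 3266.73 = 22.01 m.

22.01


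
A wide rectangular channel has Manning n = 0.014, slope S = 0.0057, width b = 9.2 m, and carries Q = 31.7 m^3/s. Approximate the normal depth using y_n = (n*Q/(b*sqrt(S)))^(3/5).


We use the wide-channel approximation y_n = (n*Q/(b*sqrt(S)))^(3/5).
sqrt(S) = sqrt(0.0057) = 0.075498.
Numerator: n*Q = 0.014 * 31.7 = 0.4438.
Denominator: b*sqrt(S) = 9.2 * 0.075498 = 0.694582.
arg = 0.6389.
y_n = 0.6389^(3/5) = 0.7643 m.

0.7643


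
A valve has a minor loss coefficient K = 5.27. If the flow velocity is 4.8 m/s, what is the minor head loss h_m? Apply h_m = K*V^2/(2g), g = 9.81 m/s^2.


Minor loss formula: h_m = K * V^2/(2g).
V^2 = 4.8^2 = 23.04.
V^2/(2g) = 23.04 / 19.62 = 1.1743 m.
h_m = 5.27 * 1.1743 = 6.1886 m.

6.1886


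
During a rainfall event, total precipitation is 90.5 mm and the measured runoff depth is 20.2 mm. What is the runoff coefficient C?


The runoff coefficient C = runoff depth / rainfall depth.
C = 20.2 / 90.5
  = 0.2232.

0.2232


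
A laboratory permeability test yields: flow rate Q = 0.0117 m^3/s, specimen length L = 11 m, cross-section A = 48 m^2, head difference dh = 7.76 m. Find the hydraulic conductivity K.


From K = Q*L / (A*dh):
Numerator: Q*L = 0.0117 * 11 = 0.1287.
Denominator: A*dh = 48 * 7.76 = 372.48.
K = 0.1287 / 372.48 = 0.000346 m/s.

0.000346


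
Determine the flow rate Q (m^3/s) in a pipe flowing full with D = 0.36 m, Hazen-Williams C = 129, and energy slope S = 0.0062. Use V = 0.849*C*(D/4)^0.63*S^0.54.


For a full circular pipe, R = D/4 = 0.36/4 = 0.09 m.
V = 0.849 * 129 * 0.09^0.63 * 0.0062^0.54
  = 0.849 * 129 * 0.219368 * 0.064253
  = 1.5437 m/s.
Pipe area A = pi*D^2/4 = pi*0.36^2/4 = 0.1018 m^2.
Q = A * V = 0.1018 * 1.5437 = 0.1571 m^3/s.

0.1571


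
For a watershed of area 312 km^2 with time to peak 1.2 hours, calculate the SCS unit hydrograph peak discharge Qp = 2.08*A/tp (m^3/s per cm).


SCS formula: Qp = 2.08 * A / tp.
Qp = 2.08 * 312 / 1.2
   = 648.96 / 1.2
   = 540.8 m^3/s per cm.

540.8


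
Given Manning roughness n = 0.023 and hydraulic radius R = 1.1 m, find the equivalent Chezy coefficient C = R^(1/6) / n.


The Chezy coefficient relates to Manning's n through C = R^(1/6) / n.
R^(1/6) = 1.1^(1/6) = 1.016012.
C = 1.016012 / 0.023 = 44.17 m^(1/2)/s.

44.17


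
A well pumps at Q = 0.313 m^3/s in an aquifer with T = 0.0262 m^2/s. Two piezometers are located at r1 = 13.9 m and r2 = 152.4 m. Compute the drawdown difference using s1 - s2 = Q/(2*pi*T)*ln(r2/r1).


Thiem equation: s1 - s2 = Q/(2*pi*T) * ln(r2/r1).
ln(r2/r1) = ln(152.4/13.9) = 2.3946.
Q/(2*pi*T) = 0.313 / (2*pi*0.0262) = 0.313 / 0.1646 = 1.9014.
s1 - s2 = 1.9014 * 2.3946 = 4.553 m.

4.553


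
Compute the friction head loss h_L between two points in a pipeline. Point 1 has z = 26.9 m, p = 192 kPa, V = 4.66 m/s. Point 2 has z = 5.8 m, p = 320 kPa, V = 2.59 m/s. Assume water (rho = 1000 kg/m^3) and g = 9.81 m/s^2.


Total head at each section: H = z + p/(rho*g) + V^2/(2g).
H1 = 26.9 + 192*1000/(1000*9.81) + 4.66^2/(2*9.81)
   = 26.9 + 19.572 + 1.1068
   = 47.579 m.
H2 = 5.8 + 320*1000/(1000*9.81) + 2.59^2/(2*9.81)
   = 5.8 + 32.62 + 0.3419
   = 38.762 m.
h_L = H1 - H2 = 47.579 - 38.762 = 8.817 m.

8.817


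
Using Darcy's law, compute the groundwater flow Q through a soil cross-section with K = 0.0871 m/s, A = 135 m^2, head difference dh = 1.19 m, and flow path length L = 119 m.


Darcy's law: Q = K * A * i, where i = dh/L.
Hydraulic gradient i = 1.19 / 119 = 0.01.
Q = 0.0871 * 135 * 0.01
  = 0.1176 m^3/s.

0.1176


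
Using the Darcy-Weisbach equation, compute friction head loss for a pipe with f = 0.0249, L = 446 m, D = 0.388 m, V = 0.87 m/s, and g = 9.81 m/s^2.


Darcy-Weisbach equation: h_f = f * (L/D) * V^2/(2g).
f * L/D = 0.0249 * 446/0.388 = 28.6222.
V^2/(2g) = 0.87^2 / (2*9.81) = 0.7569 / 19.62 = 0.0386 m.
h_f = 28.6222 * 0.0386 = 1.104 m.

1.104


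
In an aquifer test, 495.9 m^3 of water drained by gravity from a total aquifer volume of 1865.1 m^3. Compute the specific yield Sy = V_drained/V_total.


Specific yield Sy = Volume drained / Total volume.
Sy = 495.9 / 1865.1
   = 0.2659.

0.2659


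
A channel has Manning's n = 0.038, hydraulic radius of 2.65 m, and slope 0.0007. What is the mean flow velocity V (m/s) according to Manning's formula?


Manning's equation gives V = (1/n) * R^(2/3) * S^(1/2).
First, compute R^(2/3) = 2.65^(2/3) = 1.915.
Next, S^(1/2) = 0.0007^(1/2) = 0.026458.
Then 1/n = 1/0.038 = 26.32.
V = 26.32 * 1.915 * 0.026458 = 1.3333 m/s.

1.3333


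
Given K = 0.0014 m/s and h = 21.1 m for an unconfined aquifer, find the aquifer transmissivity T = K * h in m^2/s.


Transmissivity is defined as T = K * h.
T = 0.0014 * 21.1
  = 0.0295 m^2/s.

0.0295


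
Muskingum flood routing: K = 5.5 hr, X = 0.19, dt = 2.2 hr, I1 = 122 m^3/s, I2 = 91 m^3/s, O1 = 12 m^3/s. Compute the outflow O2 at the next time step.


Muskingum coefficients:
denom = 2*K*(1-X) + dt = 2*5.5*(1-0.19) + 2.2 = 11.11.
C0 = (dt - 2*K*X)/denom = (2.2 - 2*5.5*0.19)/11.11 = 0.0099.
C1 = (dt + 2*K*X)/denom = (2.2 + 2*5.5*0.19)/11.11 = 0.3861.
C2 = (2*K*(1-X) - dt)/denom = 0.604.
O2 = C0*I2 + C1*I1 + C2*O1
   = 0.0099*91 + 0.3861*122 + 0.604*12
   = 55.26 m^3/s.

55.26


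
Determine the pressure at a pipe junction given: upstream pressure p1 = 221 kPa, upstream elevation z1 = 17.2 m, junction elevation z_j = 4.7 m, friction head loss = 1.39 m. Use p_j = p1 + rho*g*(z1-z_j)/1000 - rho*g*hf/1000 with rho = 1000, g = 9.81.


Junction pressure: p_j = p1 + rho*g*(z1 - z_j)/1000 - rho*g*hf/1000.
Elevation term = 1000*9.81*(17.2 - 4.7)/1000 = 122.625 kPa.
Friction term = 1000*9.81*1.39/1000 = 13.636 kPa.
p_j = 221 + 122.625 - 13.636 = 329.99 kPa.

329.99


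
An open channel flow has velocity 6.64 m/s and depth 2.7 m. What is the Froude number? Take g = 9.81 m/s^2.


The Froude number is defined as Fr = V / sqrt(g*y).
g*y = 9.81 * 2.7 = 26.487.
sqrt(g*y) = sqrt(26.487) = 5.1466.
Fr = 6.64 / 5.1466 = 1.2902.

1.2902


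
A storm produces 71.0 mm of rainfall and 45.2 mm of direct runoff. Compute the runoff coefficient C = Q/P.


The runoff coefficient C = runoff depth / rainfall depth.
C = 45.2 / 71.0
  = 0.6366.

0.6366


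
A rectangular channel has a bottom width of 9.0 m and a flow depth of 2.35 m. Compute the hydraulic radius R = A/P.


For a rectangular section:
Flow area A = b * y = 9.0 * 2.35 = 21.15 m^2.
Wetted perimeter P = b + 2y = 9.0 + 2*2.35 = 13.7 m.
Hydraulic radius R = A/P = 21.15 / 13.7 = 1.5438 m.

1.5438


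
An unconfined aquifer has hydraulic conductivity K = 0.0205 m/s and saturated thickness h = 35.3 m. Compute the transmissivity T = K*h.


Transmissivity is defined as T = K * h.
T = 0.0205 * 35.3
  = 0.7237 m^2/s.

0.7237


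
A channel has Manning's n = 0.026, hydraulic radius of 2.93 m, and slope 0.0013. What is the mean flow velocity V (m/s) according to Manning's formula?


Manning's equation gives V = (1/n) * R^(2/3) * S^(1/2).
First, compute R^(2/3) = 2.93^(2/3) = 2.0476.
Next, S^(1/2) = 0.0013^(1/2) = 0.036056.
Then 1/n = 1/0.026 = 38.46.
V = 38.46 * 2.0476 * 0.036056 = 2.8395 m/s.

2.8395


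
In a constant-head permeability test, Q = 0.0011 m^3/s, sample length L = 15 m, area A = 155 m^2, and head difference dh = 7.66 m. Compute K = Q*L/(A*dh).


From K = Q*L / (A*dh):
Numerator: Q*L = 0.0011 * 15 = 0.0165.
Denominator: A*dh = 155 * 7.66 = 1187.3.
K = 0.0165 / 1187.3 = 1.4e-05 m/s.

1.4e-05


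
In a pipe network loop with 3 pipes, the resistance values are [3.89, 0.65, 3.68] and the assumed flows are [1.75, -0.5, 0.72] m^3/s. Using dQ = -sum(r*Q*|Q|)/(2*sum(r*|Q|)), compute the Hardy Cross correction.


Numerator terms (r*Q*|Q|): 3.89*1.75*|1.75| = 11.9131; 0.65*-0.5*|-0.5| = -0.1625; 3.68*0.72*|0.72| = 1.9077.
Sum of numerator = 13.6583.
Denominator terms (r*|Q|): 3.89*|1.75| = 6.8075; 0.65*|-0.5| = 0.325; 3.68*|0.72| = 2.6496.
2 * sum of denominator = 2 * 9.7821 = 19.5642.
dQ = -13.6583 / 19.5642 = -0.6981 m^3/s.

-0.6981
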